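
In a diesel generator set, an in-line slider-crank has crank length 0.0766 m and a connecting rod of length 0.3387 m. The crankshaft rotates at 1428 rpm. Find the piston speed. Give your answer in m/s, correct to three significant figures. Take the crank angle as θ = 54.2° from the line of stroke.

10.5

ω = 2π·1428/60 = 149.5 rad/s
For an in-line slider-crank, x = r cosθ + √(L² − r² sin²θ), so v = −rω sinθ·[1 + r cosθ/√(L² − r² sin²θ)].
With r = 0.0766 m, L = 0.3387 m, θ = 54.2°: √(L² − r² sin²θ) = 0.33295 m.
v = −0.0766·149.5·0.81106·[1 + 0.0766·0.58496/0.33295] = -10.541 m/s.
|v| = 10.541 m/s.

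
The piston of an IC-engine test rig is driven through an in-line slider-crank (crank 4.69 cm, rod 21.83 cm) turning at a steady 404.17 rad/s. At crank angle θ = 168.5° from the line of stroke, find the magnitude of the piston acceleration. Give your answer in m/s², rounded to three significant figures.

5990

ω = 404.2 rad/s
x(θ) = r cosθ + √(L² − r² sin²θ); with ω constant, a = ω²·d²x/dθ².
d²x/dθ² = −r cosθ − r²(cos2θ)/√u − r⁴ sin²2θ/(4u^{3/2}),  u = L² − r² sin²θ = 0.0475675 m².
Substituting r = 0.0469 m, L = 0.2183 m, θ = 168.5°: d²x/dθ² = +0.036657 m.
a = ω²·d²x/dθ² = (404.2)²·(+0.036657) = +5988.1 m/s²;  |a| = 5988.1 m/s².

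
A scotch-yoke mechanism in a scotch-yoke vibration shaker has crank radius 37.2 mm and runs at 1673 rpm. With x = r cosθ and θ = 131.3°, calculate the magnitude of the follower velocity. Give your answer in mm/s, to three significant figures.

4900

ω = 175.2 rad/s (from 1673 rpm).
x = r cosθ ⇒ ẋ = −rω sinθ.
|v| = rω|sinθ| = 0.0372·175.2·|sin 131.3°| = 4.8962 m/s = 4896.2 mm/s.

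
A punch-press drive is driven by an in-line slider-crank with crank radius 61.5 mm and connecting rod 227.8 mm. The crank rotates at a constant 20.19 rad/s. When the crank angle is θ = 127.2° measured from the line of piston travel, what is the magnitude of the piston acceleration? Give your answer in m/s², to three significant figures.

ω = 20.19 rad/s
x(θ) = r cosθ + √(L² − r² sin²θ); with ω constant, a = ω²·d²x/dθ².
d²x/dθ² = −r cosθ − r²(cos2θ)/√u − r⁴ sin²2θ/(4u^{3/2}),  u = L² − r² sin²θ = 0.0494932 m².
Substituting r = 0.0615 m, L = 0.2278 m, θ = 127.2°: d²x/dθ² = +0.041453 m.
a = ω²·d²x/dθ² = (20.19)²·(+0.041453) = +16.898 m/s²;  |a| = 16.898 m/s².

16.9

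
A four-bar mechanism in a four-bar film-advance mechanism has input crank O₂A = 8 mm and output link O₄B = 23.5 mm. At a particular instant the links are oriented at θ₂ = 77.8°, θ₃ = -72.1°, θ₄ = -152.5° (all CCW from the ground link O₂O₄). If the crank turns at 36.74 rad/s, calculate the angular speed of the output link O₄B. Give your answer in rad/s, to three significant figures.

6.36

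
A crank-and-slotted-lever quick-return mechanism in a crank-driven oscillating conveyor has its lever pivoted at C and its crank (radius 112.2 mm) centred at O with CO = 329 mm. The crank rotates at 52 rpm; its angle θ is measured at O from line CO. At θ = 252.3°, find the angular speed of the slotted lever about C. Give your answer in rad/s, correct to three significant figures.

ω = 5.445 rad/s (from 52 rpm).
Crank pin A relative to C: A = (d + r cosθ, r sinθ); lever angle φ = atan2(r sinθ, d + r cosθ).
Differentiating tanφ: φ̇ = rω(d cosθ + r)/(d² + r² + 2dr cosθ).
d² + r² + 2dr cosθ = |CA|² = 0.0983838 m²;  d cosθ + r = +0.012173 m.
|ω_lever| = |0.1122·5.445·+0.012173| / 0.0983838 = 0.075597 rad/s.

0.0756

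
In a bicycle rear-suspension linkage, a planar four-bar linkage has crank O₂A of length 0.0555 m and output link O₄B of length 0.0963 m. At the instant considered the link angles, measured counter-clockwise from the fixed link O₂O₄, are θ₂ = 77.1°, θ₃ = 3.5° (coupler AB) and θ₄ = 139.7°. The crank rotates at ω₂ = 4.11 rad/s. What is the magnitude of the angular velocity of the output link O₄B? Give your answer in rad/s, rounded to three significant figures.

ω₂ = 4.11 rad/s
Differentiating the loop-closure r₂e^{iθ₂}+r₃e^{iθ₃}=r₁+r₄e^{iθ₄} gives r₂ω₂e^{iθ₂}+r₃ω₃e^{iθ₃}=r₄ω₄e^{iθ₄}.
Eliminating the other unknown: ω₄ = r₂ω₂ sin(θ₂−θ₃) / [r₄ sin(θ₄−θ₃)].
Numerator sine = +0.95931; denominator sine = +0.69214.
Result = 0.0555·4.11·(+0.95931) / (0.0963·(+0.69214)) = +3.283 rad/s; magnitude 3.283 rad/s.

3.28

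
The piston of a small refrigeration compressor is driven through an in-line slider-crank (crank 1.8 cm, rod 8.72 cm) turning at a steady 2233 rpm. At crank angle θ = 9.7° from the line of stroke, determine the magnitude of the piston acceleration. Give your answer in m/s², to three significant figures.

1160

ω = 2π·2233/60 = 233.8 rad/s
x(θ) = r cosθ + √(L² − r² sin²θ); with ω constant, a = ω²·d²x/dθ².
d²x/dθ² = −r cosθ − r²(cos2θ)/√u − r⁴ sin²2θ/(4u^{3/2}),  u = L² − r² sin²θ = 0.00759464 m².
Substituting r = 0.018 m, L = 0.0872 m, θ = 9.7°: d²x/dθ² = -0.021254 m.
a = ω²·d²x/dθ² = (233.8)²·(-0.021254) = -1162.2 m/s²;  |a| = 1162.2 m/s².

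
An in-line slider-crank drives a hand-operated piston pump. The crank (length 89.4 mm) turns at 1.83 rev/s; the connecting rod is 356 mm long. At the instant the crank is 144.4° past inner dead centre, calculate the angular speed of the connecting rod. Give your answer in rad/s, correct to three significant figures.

ω = 11.5 rad/s (converted from 1.83 rev/s).
The rod makes angle φ with the slider axis where L sinφ = r sinθ; differentiating, L cosφ·φ̇ = r ω cosθ.
L cosφ = √(L² − r² sin²θ) = 0.35218 m.
|ω_rod| = r ω |cosθ| / √(L² − r² sin²θ) = 0.0894·11.5·0.81310/0.35218 = 2.3733 rad/s.

2.37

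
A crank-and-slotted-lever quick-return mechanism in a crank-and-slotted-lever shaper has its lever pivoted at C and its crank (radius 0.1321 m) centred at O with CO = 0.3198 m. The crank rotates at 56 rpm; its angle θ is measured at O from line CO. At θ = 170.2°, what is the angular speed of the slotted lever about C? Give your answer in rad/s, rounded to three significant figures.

ω = 5.864 rad/s (from 56 rpm).
Crank pin A relative to C: A = (d + r cosθ, r sinθ); lever angle φ = atan2(r sinθ, d + r cosθ).
Differentiating tanφ: φ̇ = rω(d cosθ + r)/(d² + r² + 2dr cosθ).
d² + r² + 2dr cosθ = |CA|² = 0.0364642 m²;  d cosθ + r = -0.18303 m.
|ω_lever| = |0.1321·5.864·-0.18303| / 0.0364642 = 3.8885 rad/s.

3.89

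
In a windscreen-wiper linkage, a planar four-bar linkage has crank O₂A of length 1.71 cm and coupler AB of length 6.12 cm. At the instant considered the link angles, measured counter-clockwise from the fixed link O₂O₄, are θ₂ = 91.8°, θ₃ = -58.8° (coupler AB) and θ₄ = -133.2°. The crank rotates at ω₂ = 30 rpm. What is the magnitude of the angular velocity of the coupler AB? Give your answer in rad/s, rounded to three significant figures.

0.644

ω₂ = 3.142 rad/s (from 30 rpm).
Differentiating the loop-closure r₂e^{iθ₂}+r₃e^{iθ₃}=r₁+r₄e^{iθ₄} gives r₂ω₂e^{iθ₂}+r₃ω₃e^{iθ₃}=r₄ω₄e^{iθ₄}.
Eliminating the other unknown: ω₃ = r₂ω₂ sin(θ₄−θ₂) / [r₃ sin(θ₃−θ₄)].
Numerator sine = +0.70711; denominator sine = +0.96316.
Result = 0.0171·3.142·(+0.70711) / (0.0612·(+0.96316)) = +0.64444 rad/s; magnitude 0.64444 rad/s.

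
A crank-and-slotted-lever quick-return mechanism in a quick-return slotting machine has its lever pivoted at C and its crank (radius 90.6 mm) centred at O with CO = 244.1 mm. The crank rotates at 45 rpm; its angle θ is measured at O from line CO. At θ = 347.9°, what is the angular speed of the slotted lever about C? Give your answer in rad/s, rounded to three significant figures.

ω = 4.712 rad/s (from 45 rpm).
Crank pin A relative to C: A = (d + r cosθ, r sinθ); lever angle φ = atan2(r sinθ, d + r cosθ).
Differentiating tanφ: φ̇ = rω(d cosθ + r)/(d² + r² + 2dr cosθ).
d² + r² + 2dr cosθ = |CA|² = 0.111041 m²;  d cosθ + r = +0.32928 m.
|ω_lever| = |0.0906·4.712·+0.32928| / 0.111041 = 1.266 rad/s.

1.27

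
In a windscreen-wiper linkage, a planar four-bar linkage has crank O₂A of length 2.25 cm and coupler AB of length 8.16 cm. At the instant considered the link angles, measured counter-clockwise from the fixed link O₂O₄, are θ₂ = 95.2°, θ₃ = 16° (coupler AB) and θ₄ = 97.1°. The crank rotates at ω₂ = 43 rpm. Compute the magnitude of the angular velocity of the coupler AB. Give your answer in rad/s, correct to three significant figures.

0.0417

ω₂ = 4.503 rad/s (from 43 rpm).
Differentiating the loop-closure r₂e^{iθ₂}+r₃e^{iθ₃}=r₁+r₄e^{iθ₄} gives r₂ω₂e^{iθ₂}+r₃ω₃e^{iθ₃}=r₄ω₄e^{iθ₄}.
Eliminating the other unknown: ω₃ = r₂ω₂ sin(θ₄−θ₂) / [r₃ sin(θ₃−θ₄)].
Numerator sine = +0.03316; denominator sine = -0.98796.
Result = 0.0225·4.503·(+0.03316) / (0.0816·(-0.98796)) = -0.041668 rad/s; magnitude 0.041668 rad/s.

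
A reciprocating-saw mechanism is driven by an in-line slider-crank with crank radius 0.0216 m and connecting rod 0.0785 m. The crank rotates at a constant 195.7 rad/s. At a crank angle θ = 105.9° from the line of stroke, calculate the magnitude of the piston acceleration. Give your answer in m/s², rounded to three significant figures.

ω = 195.7 rad/s
x(θ) = r cosθ + √(L² − r² sin²θ); with ω constant, a = ω²·d²x/dθ².
d²x/dθ² = −r cosθ − r²(cos2θ)/√u − r⁴ sin²2θ/(4u^{3/2}),  u = L² − r² sin²θ = 0.00573071 m².
Substituting r = 0.0216 m, L = 0.0785 m, θ = 105.9°: d²x/dθ² = +0.011121 m.
a = ω²·d²x/dθ² = (195.7)²·(+0.011121) = +425.91 m/s²;  |a| = 425.91 m/s².

426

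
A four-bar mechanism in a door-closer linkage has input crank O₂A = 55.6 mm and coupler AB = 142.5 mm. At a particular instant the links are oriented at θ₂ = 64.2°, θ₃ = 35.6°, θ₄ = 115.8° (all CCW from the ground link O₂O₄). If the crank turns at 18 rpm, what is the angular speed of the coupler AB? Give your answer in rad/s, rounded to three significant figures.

ω₂ = 1.885 rad/s (from 18 rpm).
Differentiating the loop-closure r₂e^{iθ₂}+r₃e^{iθ₃}=r₁+r₄e^{iθ₄} gives r₂ω₂e^{iθ₂}+r₃ω₃e^{iθ₃}=r₄ω₄e^{iθ₄}.
Eliminating the other unknown: ω₃ = r₂ω₂ sin(θ₄−θ₂) / [r₃ sin(θ₃−θ₄)].
Numerator sine = +0.78369; denominator sine = -0.98541.
Result = 0.0556·1.885·(+0.78369) / (0.1425·(-0.98541)) = -0.58491 rad/s; magnitude 0.58491 rad/s.

0.585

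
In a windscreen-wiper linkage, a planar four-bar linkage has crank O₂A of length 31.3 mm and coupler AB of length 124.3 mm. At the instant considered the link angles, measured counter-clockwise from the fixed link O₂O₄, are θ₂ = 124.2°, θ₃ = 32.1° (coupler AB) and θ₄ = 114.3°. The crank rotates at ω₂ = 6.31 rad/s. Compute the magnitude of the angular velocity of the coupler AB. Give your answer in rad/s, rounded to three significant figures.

0.276

ω₂ = 6.31 rad/s
Differentiating the loop-closure r₂e^{iθ₂}+r₃e^{iθ₃}=r₁+r₄e^{iθ₄} gives r₂ω₂e^{iθ₂}+r₃ω₃e^{iθ₃}=r₄ω₄e^{iθ₄}.
Eliminating the other unknown: ω₃ = r₂ω₂ sin(θ₄−θ₂) / [r₃ sin(θ₃−θ₄)].
Numerator sine = -0.17193; denominator sine = -0.99075.
Result = 0.0313·6.31·(-0.17193) / (0.1243·(-0.99075)) = +0.27573 rad/s; magnitude 0.27573 rad/s.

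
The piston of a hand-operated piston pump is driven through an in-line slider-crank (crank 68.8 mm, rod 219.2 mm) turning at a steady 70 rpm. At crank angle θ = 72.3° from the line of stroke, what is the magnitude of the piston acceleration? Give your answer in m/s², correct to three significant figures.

ω = 2π·70/60 = 7.33 rad/s
x(θ) = r cosθ + √(L² − r² sin²θ); with ω constant, a = ω²·d²x/dθ².
d²x/dθ² = −r cosθ − r²(cos2θ)/√u − r⁴ sin²2θ/(4u^{3/2}),  u = L² − r² sin²θ = 0.0437527 m².
Substituting r = 0.0688 m, L = 0.2192 m, θ = 72.3°: d²x/dθ² = -0.002677 m.
a = ω²·d²x/dθ² = (7.33)²·(-0.002677) = -0.14384 m/s²;  |a| = 0.14384 m/s².

0.144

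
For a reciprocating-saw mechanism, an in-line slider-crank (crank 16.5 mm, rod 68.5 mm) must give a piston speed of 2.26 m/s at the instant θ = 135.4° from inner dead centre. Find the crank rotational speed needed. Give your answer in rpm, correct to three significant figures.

2260

For an in-line slider-crank, |v_piston| = rω|sinθ|·[1 + r cosθ/√(L² − r² sin²θ)].
With r = 0.0165 m, L = 0.0685 m, θ = 135.4°: the bracketed kinematic factor |dx/dθ| = 0.0095694 m.
ω = v/|dx/dθ| = 2.26/0.0095694 = 236.17 rad/s.
N = 60ω/(2π) = 2255.2 rpm.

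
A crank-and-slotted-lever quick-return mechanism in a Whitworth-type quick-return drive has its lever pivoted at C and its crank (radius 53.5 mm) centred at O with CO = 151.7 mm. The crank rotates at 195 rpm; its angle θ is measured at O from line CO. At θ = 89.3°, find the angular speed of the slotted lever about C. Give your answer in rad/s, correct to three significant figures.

2.32

ω = 20.42 rad/s (from 195 rpm).
Crank pin A relative to C: A = (d + r cosθ, r sinθ); lever angle φ = atan2(r sinθ, d + r cosθ).
Differentiating tanφ: φ̇ = rω(d cosθ + r)/(d² + r² + 2dr cosθ).
d² + r² + 2dr cosθ = |CA|² = 0.0260734 m²;  d cosθ + r = +0.055353 m.
|ω_lever| = |0.0535·20.42·+0.055353| / 0.0260734 = 2.3193 rad/s.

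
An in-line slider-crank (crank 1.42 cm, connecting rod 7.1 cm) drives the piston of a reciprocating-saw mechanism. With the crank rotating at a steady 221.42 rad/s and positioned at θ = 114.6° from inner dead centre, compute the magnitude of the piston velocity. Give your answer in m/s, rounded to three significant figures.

2.62

ω = 221.4 rad/s
For an in-line slider-crank, x = r cosθ + √(L² − r² sin²θ), so v = −rω sinθ·[1 + r cosθ/√(L² − r² sin²θ)].
With r = 0.0142 m, L = 0.071 m, θ = 114.6°: √(L² − r² sin²θ) = 0.069816 m.
v = −0.0142·221.4·0.90924·[1 + 0.0142·-0.41628/0.069816] = -2.6167 m/s.
|v| = 2.6167 m/s.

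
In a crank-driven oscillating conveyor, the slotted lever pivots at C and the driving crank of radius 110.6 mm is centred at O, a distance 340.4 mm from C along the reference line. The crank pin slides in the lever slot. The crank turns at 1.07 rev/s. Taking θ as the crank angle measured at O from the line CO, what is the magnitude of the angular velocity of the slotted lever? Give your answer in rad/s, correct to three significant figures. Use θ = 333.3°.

1.58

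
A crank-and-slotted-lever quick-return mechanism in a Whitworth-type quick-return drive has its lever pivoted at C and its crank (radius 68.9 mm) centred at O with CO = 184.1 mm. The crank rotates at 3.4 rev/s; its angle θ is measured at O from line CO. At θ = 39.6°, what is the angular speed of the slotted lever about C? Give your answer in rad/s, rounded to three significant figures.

ω = 21.36 rad/s (from 3.4 rev/s).
Crank pin A relative to C: A = (d + r cosθ, r sinθ); lever angle φ = atan2(r sinθ, d + r cosθ).
Differentiating tanφ: φ̇ = rω(d cosθ + r)/(d² + r² + 2dr cosθ).
d² + r² + 2dr cosθ = |CA|² = 0.0581872 m²;  d cosθ + r = +0.21075 m.
|ω_lever| = |0.0689·21.36·+0.21075| / 0.0581872 = 5.3312 rad/s.

5.33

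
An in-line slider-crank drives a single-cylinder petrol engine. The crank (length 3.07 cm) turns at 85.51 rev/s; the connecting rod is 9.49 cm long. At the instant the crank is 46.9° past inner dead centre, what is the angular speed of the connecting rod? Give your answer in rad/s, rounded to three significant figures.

ω = 537.3 rad/s (converted from 85.51 rev/s).
The rod makes angle φ with the slider axis where L sinφ = r sinθ; differentiating, L cosφ·φ̇ = r ω cosθ.
L cosφ = √(L² − r² sin²θ) = 0.092215 m.
|ω_rod| = r ω |cosθ| / √(L² − r² sin²θ) = 0.0307·537.3·0.68327/0.092215 = 122.22 rad/s.

122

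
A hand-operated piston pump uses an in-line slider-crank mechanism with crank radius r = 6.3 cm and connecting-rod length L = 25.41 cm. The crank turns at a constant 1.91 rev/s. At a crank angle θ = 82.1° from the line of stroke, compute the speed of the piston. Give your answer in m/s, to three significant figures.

0.775

ω = 2π·1.91 = 12 rad/s
For an in-line slider-crank, x = r cosθ + √(L² − r² sin²θ), so v = −rω sinθ·[1 + r cosθ/√(L² − r² sin²θ)].
With r = 0.063 m, L = 0.2541 m, θ = 82.1°: √(L² − r² sin²θ) = 0.24632 m.
v = −0.063·12·0.99051·[1 + 0.063·0.13744/0.24632] = -0.77521 m/s.
|v| = 0.77521 m/s.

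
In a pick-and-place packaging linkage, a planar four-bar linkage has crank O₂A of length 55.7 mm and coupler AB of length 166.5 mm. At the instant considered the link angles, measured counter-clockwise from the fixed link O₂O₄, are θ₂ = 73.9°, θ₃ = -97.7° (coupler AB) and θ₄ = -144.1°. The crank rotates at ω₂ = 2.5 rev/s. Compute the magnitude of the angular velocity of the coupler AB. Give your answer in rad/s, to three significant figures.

ω₂ = 15.71 rad/s (from 2.5 rev/s).
Differentiating the loop-closure r₂e^{iθ₂}+r₃e^{iθ₃}=r₁+r₄e^{iθ₄} gives r₂ω₂e^{iθ₂}+r₃ω₃e^{iθ₃}=r₄ω₄e^{iθ₄}.
Eliminating the other unknown: ω₃ = r₂ω₂ sin(θ₄−θ₂) / [r₃ sin(θ₃−θ₄)].
Numerator sine = +0.61566; denominator sine = +0.72417.
Result = 0.0557·15.71·(+0.61566) / (0.1665·(+0.72417)) = +4.4675 rad/s; magnitude 4.4675 rad/s.

4.47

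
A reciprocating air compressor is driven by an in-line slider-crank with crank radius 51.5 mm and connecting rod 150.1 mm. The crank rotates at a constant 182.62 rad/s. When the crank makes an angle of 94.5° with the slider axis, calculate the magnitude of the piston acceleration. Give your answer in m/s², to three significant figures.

ω = 182.6 rad/s
x(θ) = r cosθ + √(L² − r² sin²θ); with ω constant, a = ω²·d²x/dθ².
d²x/dθ² = −r cosθ − r²(cos2θ)/√u − r⁴ sin²2θ/(4u^{3/2}),  u = L² − r² sin²θ = 0.0198941 m².
Substituting r = 0.0515 m, L = 0.1501 m, θ = 94.5°: d²x/dθ² = +0.022598 m.
a = ω²·d²x/dθ² = (182.6)²·(+0.022598) = +753.64 m/s²;  |a| = 753.64 m/s².

754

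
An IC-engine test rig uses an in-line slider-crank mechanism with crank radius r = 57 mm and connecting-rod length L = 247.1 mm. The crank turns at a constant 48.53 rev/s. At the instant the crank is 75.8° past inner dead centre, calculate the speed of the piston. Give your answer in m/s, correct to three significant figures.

17.8

ω = 2π·48.5 = 304.9 rad/s
For an in-line slider-crank, x = r cosθ + √(L² − r² sin²θ), so v = −rω sinθ·[1 + r cosθ/√(L² − r² sin²θ)].
With r = 0.057 m, L = 0.2471 m, θ = 75.8°: √(L² − r² sin²θ) = 0.24084 m.
v = −0.057·304.9·0.96945·[1 + 0.057·0.24531/0.24084] = -17.828 m/s.
|v| = 17.828 m/s.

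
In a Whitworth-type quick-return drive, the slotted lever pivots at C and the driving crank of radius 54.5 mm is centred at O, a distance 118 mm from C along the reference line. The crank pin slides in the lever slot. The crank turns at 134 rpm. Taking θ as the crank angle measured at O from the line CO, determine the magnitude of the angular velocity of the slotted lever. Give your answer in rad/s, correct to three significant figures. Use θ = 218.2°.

4.31

ω = 14.03 rad/s (from 134 rpm).
Crank pin A relative to C: A = (d + r cosθ, r sinθ); lever angle φ = atan2(r sinθ, d + r cosθ).
Differentiating tanφ: φ̇ = rω(d cosθ + r)/(d² + r² + 2dr cosθ).
d² + r² + 2dr cosθ = |CA|² = 0.00678656 m²;  d cosθ + r = -0.038231 m.
|ω_lever| = |0.0545·14.03·-0.038231| / 0.00678656 = 4.3082 rad/s.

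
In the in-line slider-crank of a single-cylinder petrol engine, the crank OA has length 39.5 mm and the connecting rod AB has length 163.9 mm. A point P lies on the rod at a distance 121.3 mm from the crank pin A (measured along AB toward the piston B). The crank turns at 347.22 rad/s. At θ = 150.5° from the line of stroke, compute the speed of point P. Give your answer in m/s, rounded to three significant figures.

6.49

ω = 347.2 rad/s.  Crank-pin speed |V_A| = rω = 13.715 m/s, perpendicular to OA.
Rod angle: sinφ = −(r/L) sinθ ⇒ φ = -6.816°; ω_rod = −rω cosθ/√(L²−r²sin²θ) = +73.35 rad/s.
V_P = V_A + ω_rod × AP, with AP = 0.1213 m along the rod.
Components: V_Px = −rω sinθ − a·ω_rod·sinφ = -5.6978 m/s;  V_Py = rω cosθ + a·ω_rod·cosφ = -3.1026 m/s.
|V_P| = √(V_Px² + V_Py²) = 6.4878 m/s.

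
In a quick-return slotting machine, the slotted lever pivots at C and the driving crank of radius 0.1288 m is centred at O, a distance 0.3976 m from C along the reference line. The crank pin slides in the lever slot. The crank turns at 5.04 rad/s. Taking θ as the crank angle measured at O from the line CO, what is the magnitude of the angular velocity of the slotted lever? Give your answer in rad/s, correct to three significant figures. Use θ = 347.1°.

1.22

ω = 5.04 rad/s
Crank pin A relative to C: A = (d + r cosθ, r sinθ); lever angle φ = atan2(r sinθ, d + r cosθ).
Differentiating tanφ: φ̇ = rω(d cosθ + r)/(d² + r² + 2dr cosθ).
d² + r² + 2dr cosθ = |CA|² = 0.274512 m²;  d cosθ + r = +0.51637 m.
|ω_lever| = |0.1288·5.04·+0.51637| / 0.274512 = 1.2211 rad/s.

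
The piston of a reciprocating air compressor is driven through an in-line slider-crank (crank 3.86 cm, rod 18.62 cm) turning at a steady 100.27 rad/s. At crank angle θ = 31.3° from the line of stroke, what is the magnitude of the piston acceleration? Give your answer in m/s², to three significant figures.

370

ω = 100.3 rad/s
x(θ) = r cosθ + √(L² − r² sin²θ); with ω constant, a = ω²·d²x/dθ².
d²x/dθ² = −r cosθ − r²(cos2θ)/√u − r⁴ sin²2θ/(4u^{3/2}),  u = L² − r² sin²θ = 0.0342683 m².
Substituting r = 0.0386 m, L = 0.1862 m, θ = 31.3°: d²x/dθ² = -0.036755 m.
a = ω²·d²x/dθ² = (100.3)²·(-0.036755) = -369.54 m/s²;  |a| = 369.54 m/s².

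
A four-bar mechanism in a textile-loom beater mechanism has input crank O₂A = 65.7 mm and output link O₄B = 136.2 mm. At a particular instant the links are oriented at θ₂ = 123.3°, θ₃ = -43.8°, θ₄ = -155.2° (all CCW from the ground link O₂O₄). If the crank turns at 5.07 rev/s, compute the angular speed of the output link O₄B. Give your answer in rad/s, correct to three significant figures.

ω₂ = 31.86 rad/s (from 5.07 rev/s).
Differentiating the loop-closure r₂e^{iθ₂}+r₃e^{iθ₃}=r₁+r₄e^{iθ₄} gives r₂ω₂e^{iθ₂}+r₃ω₃e^{iθ₃}=r₄ω₄e^{iθ₄}.
Eliminating the other unknown: ω₄ = r₂ω₂ sin(θ₂−θ₃) / [r₄ sin(θ₄−θ₃)].
Numerator sine = +0.22325; denominator sine = -0.93106.
Result = 0.0657·31.86·(+0.22325) / (0.1362·(-0.93106)) = -3.6846 rad/s; magnitude 3.6846 rad/s.

3.68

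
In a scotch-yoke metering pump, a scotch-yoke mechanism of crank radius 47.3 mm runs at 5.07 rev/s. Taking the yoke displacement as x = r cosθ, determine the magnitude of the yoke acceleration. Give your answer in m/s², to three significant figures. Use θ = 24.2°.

43.8

ω = 31.86 rad/s (from 5.07 rev/s).
x = r cosθ ⇒ ẍ = −rω² cosθ (ω constant).
|a| = rω²|cosθ| = 0.0473·(31.86)²·|cos 24.2°| = 43.781 m/s².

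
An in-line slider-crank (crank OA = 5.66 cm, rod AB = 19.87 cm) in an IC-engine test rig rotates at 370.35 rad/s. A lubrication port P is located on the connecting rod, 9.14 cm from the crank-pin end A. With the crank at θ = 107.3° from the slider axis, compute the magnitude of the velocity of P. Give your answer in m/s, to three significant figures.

19.5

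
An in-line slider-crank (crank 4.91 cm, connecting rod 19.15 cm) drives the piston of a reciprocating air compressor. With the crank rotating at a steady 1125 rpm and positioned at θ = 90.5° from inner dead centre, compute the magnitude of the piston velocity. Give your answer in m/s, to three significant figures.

5.77

ω = 2π·1125/60 = 117.8 rad/s
For an in-line slider-crank, x = r cosθ + √(L² − r² sin²θ), so v = −rω sinθ·[1 + r cosθ/√(L² − r² sin²θ)].
With r = 0.0491 m, L = 0.1915 m, θ = 90.5°: √(L² − r² sin²θ) = 0.1851 m.
v = −0.0491·117.8·0.99996·[1 + 0.0491·-0.00873/0.1851] = -5.7708 m/s.
|v| = 5.7708 m/s.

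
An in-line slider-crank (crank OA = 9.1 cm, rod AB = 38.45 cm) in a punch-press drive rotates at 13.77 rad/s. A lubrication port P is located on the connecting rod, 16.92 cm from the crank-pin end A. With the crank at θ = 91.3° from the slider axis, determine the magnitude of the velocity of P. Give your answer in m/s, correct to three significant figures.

ω = 13.77 rad/s.  Crank-pin speed |V_A| = rω = 1.2531 m/s, perpendicular to OA.
Rod angle: sinφ = −(r/L) sinθ ⇒ φ = -13.687°; ω_rod = −rω cosθ/√(L²−r²sin²θ) = +0.076098 rad/s.
V_P = V_A + ω_rod × AP, with AP = 0.1692 m along the rod.
Components: V_Px = −rω sinθ − a·ω_rod·sinφ = -1.2497 m/s;  V_Py = rω cosθ + a·ω_rod·cosφ = -0.015919 m/s.
|V_P| = √(V_Px² + V_Py²) = 1.2498 m/s.

1.25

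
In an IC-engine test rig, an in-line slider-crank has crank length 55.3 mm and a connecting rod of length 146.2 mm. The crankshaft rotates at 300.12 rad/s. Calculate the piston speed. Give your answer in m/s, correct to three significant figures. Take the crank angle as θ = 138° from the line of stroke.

ω = 300.1 rad/s
For an in-line slider-crank, x = r cosθ + √(L² − r² sin²θ), so v = −rω sinθ·[1 + r cosθ/√(L² − r² sin²θ)].
With r = 0.0553 m, L = 0.1462 m, θ = 138°: √(L² − r² sin²θ) = 0.14144 m.
v = −0.0553·300.1·0.66913·[1 + 0.0553·-0.74314/0.14144] = -7.8786 m/s.
|v| = 7.8786 m/s.

7.88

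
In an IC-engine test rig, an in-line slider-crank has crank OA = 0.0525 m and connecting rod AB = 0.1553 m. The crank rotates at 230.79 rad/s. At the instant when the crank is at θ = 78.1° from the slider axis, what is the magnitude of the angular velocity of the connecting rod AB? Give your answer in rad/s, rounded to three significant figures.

17.0

ω = 230.8 rad/s
The rod makes angle φ with the slider axis where L sinφ = r sinθ; differentiating, L cosφ·φ̇ = r ω cosθ.
L cosφ = √(L² − r² sin²θ) = 0.14656 m.
|ω_rod| = r ω |cosθ| / √(L² − r² sin²θ) = 0.0525·230.8·0.20620/0.14656 = 17.048 rad/s.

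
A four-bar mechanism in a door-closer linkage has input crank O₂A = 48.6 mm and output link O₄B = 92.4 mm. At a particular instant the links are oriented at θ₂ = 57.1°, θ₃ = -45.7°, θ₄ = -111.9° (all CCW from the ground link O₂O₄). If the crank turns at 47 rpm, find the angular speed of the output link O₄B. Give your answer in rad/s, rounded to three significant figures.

2.76

ω₂ = 4.922 rad/s (from 47 rpm).
Differentiating the loop-closure r₂e^{iθ₂}+r₃e^{iθ₃}=r₁+r₄e^{iθ₄} gives r₂ω₂e^{iθ₂}+r₃ω₃e^{iθ₃}=r₄ω₄e^{iθ₄}.
Eliminating the other unknown: ω₄ = r₂ω₂ sin(θ₂−θ₃) / [r₄ sin(θ₄−θ₃)].
Numerator sine = +0.97515; denominator sine = -0.91496.
Result = 0.0486·4.922·(+0.97515) / (0.0924·(-0.91496)) = -2.7591 rad/s; magnitude 2.7591 rad/s.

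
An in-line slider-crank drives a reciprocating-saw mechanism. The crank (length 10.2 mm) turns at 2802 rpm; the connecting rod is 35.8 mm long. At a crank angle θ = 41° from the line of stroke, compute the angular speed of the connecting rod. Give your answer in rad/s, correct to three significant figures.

64.2

ω = 293.4 rad/s (converted from 2802 rpm).
The rod makes angle φ with the slider axis where L sinφ = r sinθ; differentiating, L cosφ·φ̇ = r ω cosθ.
L cosφ = √(L² − r² sin²θ) = 0.035169 m.
|ω_rod| = r ω |cosθ| / √(L² − r² sin²θ) = 0.0102·293.4·0.75471/0.035169 = 64.227 rad/s.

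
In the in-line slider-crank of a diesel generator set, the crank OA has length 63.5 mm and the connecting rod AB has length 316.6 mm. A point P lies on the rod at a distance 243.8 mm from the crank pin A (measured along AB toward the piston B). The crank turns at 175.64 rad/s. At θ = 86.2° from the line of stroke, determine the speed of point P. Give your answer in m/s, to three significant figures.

11.2

ω = 175.6 rad/s.  Crank-pin speed |V_A| = rω = 11.153 m/s, perpendicular to OA.
Rod angle: sinφ = −(r/L) sinθ ⇒ φ = -11.544°; ω_rod = −rω cosθ/√(L²−r²sin²θ) = -2.3829 rad/s.
V_P = V_A + ω_rod × AP, with AP = 0.2438 m along the rod.
Components: V_Px = −rω sinθ − a·ω_rod·sinφ = -11.245 m/s;  V_Py = rω cosθ + a·ω_rod·cosφ = +0.16997 m/s.
|V_P| = √(V_Px² + V_Py²) = 11.246 m/s.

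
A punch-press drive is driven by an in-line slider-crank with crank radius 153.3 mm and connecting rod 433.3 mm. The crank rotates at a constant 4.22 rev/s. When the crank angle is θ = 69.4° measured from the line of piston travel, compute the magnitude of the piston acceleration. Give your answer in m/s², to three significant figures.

ω = 2π·4.22 = 26.52 rad/s
x(θ) = r cosθ + √(L² − r² sin²θ); with ω constant, a = ω²·d²x/dθ².
d²x/dθ² = −r cosθ − r²(cos2θ)/√u − r⁴ sin²2θ/(4u^{3/2}),  u = L² − r² sin²θ = 0.167157 m².
Substituting r = 0.1533 m, L = 0.4333 m, θ = 69.4°: d²x/dθ² = -0.011565 m.
a = ω²·d²x/dθ² = (26.52)²·(-0.011565) = -8.1305 m/s²;  |a| = 8.1305 m/s².

8.13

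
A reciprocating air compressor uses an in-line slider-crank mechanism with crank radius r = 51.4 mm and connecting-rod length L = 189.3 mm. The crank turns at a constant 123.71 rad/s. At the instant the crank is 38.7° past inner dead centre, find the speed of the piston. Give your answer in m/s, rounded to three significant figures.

4.83

ω = 123.7 rad/s
For an in-line slider-crank, x = r cosθ + √(L² − r² sin²θ), so v = −rω sinθ·[1 + r cosθ/√(L² − r² sin²θ)].
With r = 0.0514 m, L = 0.1893 m, θ = 38.7°: √(L² − r² sin²θ) = 0.18655 m.
v = −0.0514·123.7·0.62524·[1 + 0.0514·0.78043/0.18655] = -4.8306 m/s.
|v| = 4.8306 m/s.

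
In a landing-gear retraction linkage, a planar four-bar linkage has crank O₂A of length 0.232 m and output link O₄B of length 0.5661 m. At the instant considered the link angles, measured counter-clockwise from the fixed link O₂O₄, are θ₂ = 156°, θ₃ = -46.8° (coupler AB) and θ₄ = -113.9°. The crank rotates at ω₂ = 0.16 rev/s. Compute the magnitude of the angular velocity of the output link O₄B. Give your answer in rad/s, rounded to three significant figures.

ω₂ = 1.005 rad/s (from 0.16 rev/s).
Differentiating the loop-closure r₂e^{iθ₂}+r₃e^{iθ₃}=r₁+r₄e^{iθ₄} gives r₂ω₂e^{iθ₂}+r₃ω₃e^{iθ₃}=r₄ω₄e^{iθ₄}.
Eliminating the other unknown: ω₄ = r₂ω₂ sin(θ₂−θ₃) / [r₄ sin(θ₄−θ₃)].
Numerator sine = -0.38752; denominator sine = -0.92119.
Result = 0.232·1.005·(-0.38752) / (0.5661·(-0.92119)) = +0.17332 rad/s; magnitude 0.17332 rad/s.

0.173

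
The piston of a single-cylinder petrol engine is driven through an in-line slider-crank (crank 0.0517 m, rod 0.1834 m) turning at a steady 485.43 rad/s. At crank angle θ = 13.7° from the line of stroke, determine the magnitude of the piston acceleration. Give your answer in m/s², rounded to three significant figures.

ω = 485.4 rad/s
x(θ) = r cosθ + √(L² − r² sin²θ); with ω constant, a = ω²·d²x/dθ².
d²x/dθ² = −r cosθ − r²(cos2θ)/√u − r⁴ sin²2θ/(4u^{3/2}),  u = L² − r² sin²θ = 0.0334856 m².
Substituting r = 0.0517 m, L = 0.1834 m, θ = 13.7°: d²x/dθ² = -0.063259 m.
a = ω²·d²x/dθ² = (485.4)²·(-0.063259) = -14906 m/s²;  |a| = 14906 m/s².

14900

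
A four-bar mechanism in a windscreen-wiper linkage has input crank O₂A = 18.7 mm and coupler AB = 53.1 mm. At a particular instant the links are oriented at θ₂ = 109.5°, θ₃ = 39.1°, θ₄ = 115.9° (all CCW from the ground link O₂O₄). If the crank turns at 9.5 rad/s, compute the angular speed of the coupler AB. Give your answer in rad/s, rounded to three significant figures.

0.383

ω₂ = 9.5 rad/s
Differentiating the loop-closure r₂e^{iθ₂}+r₃e^{iθ₃}=r₁+r₄e^{iθ₄} gives r₂ω₂e^{iθ₂}+r₃ω₃e^{iθ₃}=r₄ω₄e^{iθ₄}.
Eliminating the other unknown: ω₃ = r₂ω₂ sin(θ₄−θ₂) / [r₃ sin(θ₃−θ₄)].
Numerator sine = +0.11147; denominator sine = -0.97358.
Result = 0.0187·9.5·(+0.11147) / (0.0531·(-0.97358)) = -0.38305 rad/s; magnitude 0.38305 rad/s.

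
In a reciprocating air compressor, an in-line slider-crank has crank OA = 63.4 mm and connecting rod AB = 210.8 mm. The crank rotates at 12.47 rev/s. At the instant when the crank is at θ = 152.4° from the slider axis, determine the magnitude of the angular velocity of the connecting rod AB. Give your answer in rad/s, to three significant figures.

ω = 78.35 rad/s (converted from 12.47 rev/s).
The rod makes angle φ with the slider axis where L sinφ = r sinθ; differentiating, L cosφ·φ̇ = r ω cosθ.
L cosφ = √(L² − r² sin²θ) = 0.20874 m.
|ω_rod| = r ω |cosθ| / √(L² − r² sin²θ) = 0.0634·78.35·0.88620/0.20874 = 21.089 rad/s.

21.1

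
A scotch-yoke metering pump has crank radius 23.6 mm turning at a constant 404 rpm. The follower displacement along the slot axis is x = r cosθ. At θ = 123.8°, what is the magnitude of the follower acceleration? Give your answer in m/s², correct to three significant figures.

ω = 42.31 rad/s (from 404 rpm).
x = r cosθ ⇒ ẍ = −rω² cosθ (ω constant).
|a| = rω²|cosθ| = 0.0236·(42.31)²·|cos 123.8°| = 23.498 m/s².

23.5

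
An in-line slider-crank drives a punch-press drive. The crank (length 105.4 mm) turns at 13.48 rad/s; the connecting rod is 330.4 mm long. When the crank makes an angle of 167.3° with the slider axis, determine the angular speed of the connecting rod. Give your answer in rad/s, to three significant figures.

4.21

ω = 13.48 rad/s
The rod makes angle φ with the slider axis where L sinφ = r sinθ; differentiating, L cosφ·φ̇ = r ω cosθ.
L cosφ = √(L² − r² sin²θ) = 0.32959 m.
|ω_rod| = r ω |cosθ| / √(L² − r² sin²θ) = 0.1054·13.48·0.97553/0.32959 = 4.2054 rad/s.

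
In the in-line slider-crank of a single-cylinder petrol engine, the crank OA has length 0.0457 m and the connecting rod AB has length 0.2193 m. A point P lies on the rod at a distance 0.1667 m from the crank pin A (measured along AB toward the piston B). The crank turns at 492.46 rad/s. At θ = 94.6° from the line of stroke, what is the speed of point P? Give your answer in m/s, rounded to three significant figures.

ω = 492.5 rad/s.  Crank-pin speed |V_A| = rω = 22.505 m/s, perpendicular to OA.
Rod angle: sinφ = −(r/L) sinθ ⇒ φ = -11.989°; ω_rod = −rω cosθ/√(L²−r²sin²θ) = +8.4138 rad/s.
V_P = V_A + ω_rod × AP, with AP = 0.1667 m along the rod.
Components: V_Px = −rω sinθ − a·ω_rod·sinφ = -22.142 m/s;  V_Py = rω cosθ + a·ω_rod·cosφ = -0.43292 m/s.
|V_P| = √(V_Px² + V_Py²) = 22.146 m/s.

22.1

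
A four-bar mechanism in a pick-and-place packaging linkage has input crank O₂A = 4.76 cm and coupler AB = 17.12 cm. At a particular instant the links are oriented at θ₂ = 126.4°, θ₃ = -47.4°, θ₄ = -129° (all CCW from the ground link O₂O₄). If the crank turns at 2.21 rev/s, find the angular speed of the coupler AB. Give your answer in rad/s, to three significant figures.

ω₂ = 13.89 rad/s (from 2.21 rev/s).
Differentiating the loop-closure r₂e^{iθ₂}+r₃e^{iθ₃}=r₁+r₄e^{iθ₄} gives r₂ω₂e^{iθ₂}+r₃ω₃e^{iθ₃}=r₄ω₄e^{iθ₄}.
Eliminating the other unknown: ω₃ = r₂ω₂ sin(θ₄−θ₂) / [r₃ sin(θ₃−θ₄)].
Numerator sine = +0.96771; denominator sine = +0.98927.
Result = 0.0476·13.89·(+0.96771) / (0.1712·(+0.98927)) = +3.7766 rad/s; magnitude 3.7766 rad/s.

3.78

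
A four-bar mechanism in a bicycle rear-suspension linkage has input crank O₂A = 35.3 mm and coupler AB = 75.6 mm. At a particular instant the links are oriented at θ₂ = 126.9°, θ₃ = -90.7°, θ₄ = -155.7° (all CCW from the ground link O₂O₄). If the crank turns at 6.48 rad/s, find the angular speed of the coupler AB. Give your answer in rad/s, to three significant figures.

ω₂ = 6.48 rad/s
Differentiating the loop-closure r₂e^{iθ₂}+r₃e^{iθ₃}=r₁+r₄e^{iθ₄} gives r₂ω₂e^{iθ₂}+r₃ω₃e^{iθ₃}=r₄ω₄e^{iθ₄}.
Eliminating the other unknown: ω₃ = r₂ω₂ sin(θ₄−θ₂) / [r₃ sin(θ₃−θ₄)].
Numerator sine = +0.97592; denominator sine = +0.90631.
Result = 0.0353·6.48·(+0.97592) / (0.0756·(+0.90631)) = +3.2581 rad/s; magnitude 3.2581 rad/s.

3.26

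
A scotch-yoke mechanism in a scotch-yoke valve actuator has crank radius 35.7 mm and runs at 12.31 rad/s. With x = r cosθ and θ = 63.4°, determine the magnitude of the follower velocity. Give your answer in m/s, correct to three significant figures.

0.393

ω = 12.31 rad/s
x = r cosθ ⇒ ẋ = −rω sinθ.
|v| = rω|sinθ| = 0.0357·12.31·|sin 63.4°| = 0.39295 m/s.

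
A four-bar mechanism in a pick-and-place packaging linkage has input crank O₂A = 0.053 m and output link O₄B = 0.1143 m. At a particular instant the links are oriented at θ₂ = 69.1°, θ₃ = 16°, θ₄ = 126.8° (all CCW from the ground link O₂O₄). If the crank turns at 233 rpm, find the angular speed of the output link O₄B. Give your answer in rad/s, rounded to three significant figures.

9.68

ω₂ = 24.4 rad/s (from 233 rpm).
Differentiating the loop-closure r₂e^{iθ₂}+r₃e^{iθ₃}=r₁+r₄e^{iθ₄} gives r₂ω₂e^{iθ₂}+r₃ω₃e^{iθ₃}=r₄ω₄e^{iθ₄}.
Eliminating the other unknown: ω₄ = r₂ω₂ sin(θ₂−θ₃) / [r₄ sin(θ₄−θ₃)].
Numerator sine = +0.79968; denominator sine = +0.93483.
Result = 0.053·24.4·(+0.79968) / (0.1143·(+0.93483)) = +9.6784 rad/s; magnitude 9.6784 rad/s.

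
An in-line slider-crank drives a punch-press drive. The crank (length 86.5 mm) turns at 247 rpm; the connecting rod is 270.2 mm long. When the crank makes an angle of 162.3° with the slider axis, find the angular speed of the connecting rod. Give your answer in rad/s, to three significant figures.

ω = 25.87 rad/s (converted from 247 rpm).
The rod makes angle φ with the slider axis where L sinφ = r sinθ; differentiating, L cosφ·φ̇ = r ω cosθ.
L cosφ = √(L² − r² sin²θ) = 0.26892 m.
|ω_rod| = r ω |cosθ| / √(L² − r² sin²θ) = 0.0865·25.87·0.95266/0.26892 = 7.9261 rad/s.

7.93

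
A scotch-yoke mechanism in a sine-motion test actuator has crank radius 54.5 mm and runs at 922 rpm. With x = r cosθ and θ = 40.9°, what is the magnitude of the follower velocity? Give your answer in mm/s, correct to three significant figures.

ω = 96.55 rad/s (from 922 rpm).
x = r cosθ ⇒ ẋ = −rω sinθ.
|v| = rω|sinθ| = 0.0545·96.55·|sin 40.9°| = 3.4453 m/s = 3445.3 mm/s.

3450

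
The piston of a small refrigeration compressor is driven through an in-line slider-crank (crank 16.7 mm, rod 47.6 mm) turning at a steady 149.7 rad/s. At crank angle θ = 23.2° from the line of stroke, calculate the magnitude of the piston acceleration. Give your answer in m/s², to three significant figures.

ω = 149.7 rad/s
x(θ) = r cosθ + √(L² − r² sin²θ); with ω constant, a = ω²·d²x/dθ².
d²x/dθ² = −r cosθ − r²(cos2θ)/√u − r⁴ sin²2θ/(4u^{3/2}),  u = L² − r² sin²θ = 0.00222248 m².
Substituting r = 0.0167 m, L = 0.0476 m, θ = 23.2°: d²x/dθ² = -0.019527 m.
a = ω²·d²x/dθ² = (149.7)²·(-0.019527) = -437.59 m/s²;  |a| = 437.59 m/s².

438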